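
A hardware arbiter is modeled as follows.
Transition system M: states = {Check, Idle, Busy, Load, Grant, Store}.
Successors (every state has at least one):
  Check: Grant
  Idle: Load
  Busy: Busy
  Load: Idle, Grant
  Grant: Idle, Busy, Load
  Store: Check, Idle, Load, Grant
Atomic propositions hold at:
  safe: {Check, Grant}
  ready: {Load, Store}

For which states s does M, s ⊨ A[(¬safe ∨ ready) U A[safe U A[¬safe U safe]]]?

Sat(¬safe) = {Idle, Busy, Load, Store}
Sat(¬safe ∨ ready) = {Idle, Busy, Load, Store}
A[¬safe U safe]: least fixpoint, start Z0 = Sat(safe) = {Check, Grant}, add states in Sat(¬safe) with every successor in Z. Already a fixed point.
Sat(A[¬safe U safe]) = {Check, Grant}
A[safe U A[¬safe U safe]]: least fixpoint, start Z0 = Sat(A[¬safe U safe]) = {Check, Grant}, add states in Sat(safe) with every successor in Z. Already a fixed point.
Sat(A[safe U A[¬safe U safe]]) = {Check, Grant}
A[(¬safe ∨ ready) U A[safe U A[¬safe U safe]]]: least fixpoint, start Z0 = Sat(A[safe U A[¬safe U safe]]) = {Check, Grant}, add states in Sat(¬safe ∨ ready) with every successor in Z. Already a fixed point.
Sat(A[(¬safe ∨ ready) U A[safe U A[¬safe U safe]]]) = {Check, Grant}

{Check, Grant}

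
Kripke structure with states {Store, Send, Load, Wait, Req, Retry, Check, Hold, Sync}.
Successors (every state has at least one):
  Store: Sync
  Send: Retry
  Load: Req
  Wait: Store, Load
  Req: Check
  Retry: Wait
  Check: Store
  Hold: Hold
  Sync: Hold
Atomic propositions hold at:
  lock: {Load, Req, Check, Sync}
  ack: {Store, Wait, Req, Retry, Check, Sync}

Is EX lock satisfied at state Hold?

No

Sat(EX lock) = {s : some successor in {Load, Req, Check, Sync}} = {Store, Load, Wait, Req}
Hold ∉ Sat(EX lock) = {Store, Load, Wait, Req}, so the formula does not hold at Hold.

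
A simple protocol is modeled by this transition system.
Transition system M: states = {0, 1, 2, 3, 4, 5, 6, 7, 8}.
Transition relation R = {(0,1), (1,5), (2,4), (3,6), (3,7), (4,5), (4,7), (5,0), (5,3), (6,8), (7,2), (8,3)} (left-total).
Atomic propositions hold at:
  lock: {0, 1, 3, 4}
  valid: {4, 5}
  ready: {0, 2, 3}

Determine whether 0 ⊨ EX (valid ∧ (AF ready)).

AF ready: least fixpoint, start Z0 = {0, 2, 3}, add states with every successor in Z. Z1 = {0, 2, 3, 5, 7, 8}; Z2 = {0, 1, 2, 3, 4, 5, 6, 7, 8}; fixed.
Sat(AF ready) = {0, 1, 2, 3, 4, 5, 6, 7, 8}
Sat(valid ∧ (AF ready)) = {4, 5}
Sat(EX (valid ∧ (AF ready))) = {s : some successor in {4, 5}} = {1, 2, 4}
0 ∉ Sat(EX (valid ∧ (AF ready))) = {1, 2, 4}, so the formula does not hold at 0.

No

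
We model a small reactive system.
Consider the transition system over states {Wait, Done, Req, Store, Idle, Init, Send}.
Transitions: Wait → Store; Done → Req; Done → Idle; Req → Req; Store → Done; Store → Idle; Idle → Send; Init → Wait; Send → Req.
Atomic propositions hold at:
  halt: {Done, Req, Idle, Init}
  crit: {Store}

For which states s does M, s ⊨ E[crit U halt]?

E[crit U halt]: least fixpoint, start Z0 = Sat(halt) = {Done, Req, Idle, Init}, add states in Sat(crit) with some successor in Z. Z1 = {Done, Req, Store, Idle, Init}; fixed.
Sat(E[crit U halt]) = {Done, Req, Store, Idle, Init}

{Done, Req, Store, Idle, Init}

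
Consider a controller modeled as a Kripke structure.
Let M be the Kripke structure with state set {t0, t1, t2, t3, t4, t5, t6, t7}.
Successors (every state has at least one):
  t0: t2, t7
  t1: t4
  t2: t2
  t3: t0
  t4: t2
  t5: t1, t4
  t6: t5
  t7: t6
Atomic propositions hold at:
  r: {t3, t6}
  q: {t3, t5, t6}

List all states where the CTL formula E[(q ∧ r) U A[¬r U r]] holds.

Sat(q ∧ r) = {t3, t6}
Sat(¬r) = {t0, t1, t2, t4, t5, t7}
A[¬r U r]: least fixpoint, start Z0 = Sat(r) = {t3, t6}, add states in Sat(¬r) with every successor in Z. Z1 = {t3, t6, t7}; fixed.
Sat(A[¬r U r]) = {t3, t6, t7}
E[(q ∧ r) U A[¬r U r]]: least fixpoint, start Z0 = Sat(A[¬r U r]) = {t3, t6, t7}, add states in Sat(q ∧ r) with some successor in Z. Already a fixed point.
Sat(E[(q ∧ r) U A[¬r U r]]) = {t3, t6, t7}

{t3, t6, t7}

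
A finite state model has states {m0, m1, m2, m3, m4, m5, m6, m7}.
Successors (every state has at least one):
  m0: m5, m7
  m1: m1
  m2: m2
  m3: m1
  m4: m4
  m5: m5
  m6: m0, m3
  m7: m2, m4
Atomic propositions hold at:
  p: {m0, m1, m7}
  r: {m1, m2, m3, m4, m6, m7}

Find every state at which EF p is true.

{m0, m1, m3, m6, m7}

EF p: least fixpoint, start Z0 = {m0, m1, m7}, add states with some successor in Z. Z1 = {m0, m1, m3, m6, m7}; fixed.
Sat(EF p) = {m0, m1, m3, m6, m7}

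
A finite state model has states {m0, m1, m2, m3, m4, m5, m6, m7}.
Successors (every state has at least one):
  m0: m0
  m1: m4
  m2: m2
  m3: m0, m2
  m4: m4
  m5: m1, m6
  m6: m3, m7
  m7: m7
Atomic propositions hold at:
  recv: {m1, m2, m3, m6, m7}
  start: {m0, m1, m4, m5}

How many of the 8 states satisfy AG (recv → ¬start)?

6

Sat(¬start) = {m2, m3, m6, m7}
Sat(recv → ¬start) = {m0, m2, m3, m4, m5, m6, m7}
AG (recv → ¬start): greatest fixpoint, start Z0 = {m0, m2, m3, m4, m5, m6, m7}, keep only states in Sat with every successor in Z. Z1 = {m0, m2, m3, m4, m6, m7}; fixed.
Sat(AG (recv → ¬start)) = {m0, m2, m3, m4, m6, m7}
|Sat(AG (recv → ¬start))| = |{m0, m2, m3, m4, m6, m7}| = 6.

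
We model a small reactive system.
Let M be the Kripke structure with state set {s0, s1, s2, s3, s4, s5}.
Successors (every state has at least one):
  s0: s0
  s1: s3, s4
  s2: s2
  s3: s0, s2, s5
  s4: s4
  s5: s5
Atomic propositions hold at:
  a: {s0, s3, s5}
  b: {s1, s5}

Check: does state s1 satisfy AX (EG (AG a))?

No

AG a: greatest fixpoint, start Z0 = {s0, s3, s5}, keep only states in Sat with every successor in Z. Z1 = {s0, s5}; fixed.
Sat(AG a) = {s0, s5}
EG (AG a): greatest fixpoint, start Z0 = {s0, s5}, keep only states in Sat with some successor in Z. Already a fixed point.
Sat(EG (AG a)) = {s0, s5}
Sat(AX (EG (AG a))) = {s : every successor in {s0, s5}} = {s0, s5}
s1 ∉ Sat(AX (EG (AG a))) = {s0, s5}, so the formula does not hold at s1.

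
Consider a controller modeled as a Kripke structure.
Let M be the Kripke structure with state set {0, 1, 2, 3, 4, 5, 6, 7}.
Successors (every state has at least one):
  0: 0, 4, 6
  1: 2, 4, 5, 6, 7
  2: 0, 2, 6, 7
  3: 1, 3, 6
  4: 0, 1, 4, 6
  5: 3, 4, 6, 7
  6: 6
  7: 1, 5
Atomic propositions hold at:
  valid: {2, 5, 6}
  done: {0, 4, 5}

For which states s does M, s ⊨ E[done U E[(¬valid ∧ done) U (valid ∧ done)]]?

{5}

Sat(¬valid) = {0, 1, 3, 4, 7}
Sat(¬valid ∧ done) = {0, 4}
Sat(valid ∧ done) = {5}
E[(¬valid ∧ done) U (valid ∧ done)]: least fixpoint, start Z0 = Sat((valid ∧ done)) = {5}, add states in Sat(¬valid ∧ done) with some successor in Z. Already a fixed point.
Sat(E[(¬valid ∧ done) U (valid ∧ done)]) = {5}
E[done U E[(¬valid ∧ done) U (valid ∧ done)]]: least fixpoint, start Z0 = Sat(E[(¬valid ∧ done) U (valid ∧ done)]) = {5}, add states in Sat(done) with some successor in Z. Already a fixed point.
Sat(E[done U E[(¬valid ∧ done) U (valid ∧ done)]]) = {5}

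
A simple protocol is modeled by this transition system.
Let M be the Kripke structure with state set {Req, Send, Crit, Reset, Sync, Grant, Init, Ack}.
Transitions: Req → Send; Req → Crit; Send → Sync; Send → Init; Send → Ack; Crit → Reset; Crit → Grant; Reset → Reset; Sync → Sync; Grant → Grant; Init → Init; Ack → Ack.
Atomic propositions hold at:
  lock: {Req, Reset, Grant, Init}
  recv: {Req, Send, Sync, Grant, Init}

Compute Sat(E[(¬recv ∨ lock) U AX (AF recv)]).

Sat(¬recv) = {Crit, Reset, Ack}
Sat(¬recv ∨ lock) = {Req, Crit, Reset, Grant, Init, Ack}
AF recv: least fixpoint, start Z0 = {Req, Send, Sync, Grant, Init}, add states with every successor in Z. Already a fixed point.
Sat(AF recv) = {Req, Send, Sync, Grant, Init}
Sat(AX (AF recv)) = {s : every successor in {Req, Send, Sync, Grant, Init}} = {Sync, Grant, Init}
E[(¬recv ∨ lock) U AX (AF recv)]: least fixpoint, start Z0 = Sat(AX (AF recv)) = {Sync, Grant, Init}, add states in Sat(¬recv ∨ lock) with some successor in Z. Z1 = {Crit, Sync, Grant, Init}; Z2 = {Req, Crit, Sync, Grant, Init}; fixed.
Sat(E[(¬recv ∨ lock) U AX (AF recv)]) = {Req, Crit, Sync, Grant, Init}

{Req, Crit, Sync, Grant, Init}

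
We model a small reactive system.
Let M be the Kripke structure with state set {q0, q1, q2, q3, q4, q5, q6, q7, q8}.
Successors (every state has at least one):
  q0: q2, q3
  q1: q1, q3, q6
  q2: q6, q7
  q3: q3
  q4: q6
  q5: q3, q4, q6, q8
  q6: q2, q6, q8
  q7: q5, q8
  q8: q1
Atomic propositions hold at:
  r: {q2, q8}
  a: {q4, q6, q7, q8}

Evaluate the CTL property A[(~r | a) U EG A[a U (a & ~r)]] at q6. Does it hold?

Sat(~r) = {q0, q1, q3, q4, q5, q6, q7}
Sat(~r | a) = {q0, q1, q3, q4, q5, q6, q7, q8}
Sat(a & ~r) = {q4, q6, q7}
A[a U (a & ~r)]: least fixpoint, start Z0 = Sat((a & ~r)) = {q4, q6, q7}, add states in Sat(a) with every successor in Z. Already a fixed point.
Sat(A[a U (a & ~r)]) = {q4, q6, q7}
EG A[a U (a & ~r)]: greatest fixpoint, start Z0 = {q4, q6, q7}, keep only states in Sat with some successor in Z. Z1 = {q4, q6}; fixed.
Sat(EG A[a U (a & ~r)]) = {q4, q6}
A[(~r | a) U EG A[a U (a & ~r)]]: least fixpoint, start Z0 = Sat(EG A[a U (a & ~r)]) = {q4, q6}, add states in Sat(~r | a) with every successor in Z. Already a fixed point.
Sat(A[(~r | a) U EG A[a U (a & ~r)]]) = {q4, q6}
q6 ∈ Sat(A[(~r | a) U EG A[a U (a & ~r)]]) = {q4, q6}, so the formula holds at q6.

Yes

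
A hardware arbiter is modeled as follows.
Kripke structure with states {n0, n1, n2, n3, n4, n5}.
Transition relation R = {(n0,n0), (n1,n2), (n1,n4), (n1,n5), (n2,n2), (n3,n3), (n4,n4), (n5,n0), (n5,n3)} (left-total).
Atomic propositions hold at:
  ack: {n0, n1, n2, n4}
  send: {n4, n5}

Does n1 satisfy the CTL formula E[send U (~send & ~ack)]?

Sat(~send) = {n0, n1, n2, n3}
Sat(~ack) = {n3, n5}
Sat(~send & ~ack) = {n3}
E[send U (~send & ~ack)]: least fixpoint, start Z0 = Sat((~send & ~ack)) = {n3}, add states in Sat(send) with some successor in Z. Z1 = {n3, n5}; fixed.
Sat(E[send U (~send & ~ack)]) = {n3, n5}
n1 ∉ Sat(E[send U (~send & ~ack)]) = {n3, n5}, so the formula does not hold at n1.

No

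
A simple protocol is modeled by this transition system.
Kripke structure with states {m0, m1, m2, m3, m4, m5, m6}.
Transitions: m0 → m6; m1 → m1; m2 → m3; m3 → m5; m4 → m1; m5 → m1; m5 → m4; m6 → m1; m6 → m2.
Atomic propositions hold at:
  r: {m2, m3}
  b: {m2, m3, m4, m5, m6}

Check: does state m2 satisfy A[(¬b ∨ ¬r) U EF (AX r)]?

Yes

Sat(¬b) = {m0, m1}
Sat(¬r) = {m0, m1, m4, m5, m6}
Sat(¬b ∨ ¬r) = {m0, m1, m4, m5, m6}
Sat(AX r) = {s : every successor in {m2, m3}} = {m2}
EF (AX r): least fixpoint, start Z0 = {m2}, add states with some successor in Z. Z1 = {m2, m6}; Z2 = {m0, m2, m6}; fixed.
Sat(EF (AX r)) = {m0, m2, m6}
A[(¬b ∨ ¬r) U EF (AX r)]: least fixpoint, start Z0 = Sat(EF (AX r)) = {m0, m2, m6}, add states in Sat(¬b ∨ ¬r) with every successor in Z. Already a fixed point.
Sat(A[(¬b ∨ ¬r) U EF (AX r)]) = {m0, m2, m6}
m2 ∈ Sat(A[(¬b ∨ ¬r) U EF (AX r)]) = {m0, m2, m6}, so the formula holds at m2.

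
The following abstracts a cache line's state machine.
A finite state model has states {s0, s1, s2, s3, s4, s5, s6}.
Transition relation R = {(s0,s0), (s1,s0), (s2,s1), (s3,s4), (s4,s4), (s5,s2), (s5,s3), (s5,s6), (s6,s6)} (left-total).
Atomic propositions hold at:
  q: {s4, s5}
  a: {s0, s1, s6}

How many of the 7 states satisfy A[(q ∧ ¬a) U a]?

Sat(¬a) = {s2, s3, s4, s5}
Sat(q ∧ ¬a) = {s4, s5}
A[(q ∧ ¬a) U a]: least fixpoint, start Z0 = Sat(a) = {s0, s1, s6}, add states in Sat(q ∧ ¬a) with every successor in Z. Already a fixed point.
Sat(A[(q ∧ ¬a) U a]) = {s0, s1, s6}
|Sat(A[(q ∧ ¬a) U a])| = |{s0, s1, s6}| = 3.

3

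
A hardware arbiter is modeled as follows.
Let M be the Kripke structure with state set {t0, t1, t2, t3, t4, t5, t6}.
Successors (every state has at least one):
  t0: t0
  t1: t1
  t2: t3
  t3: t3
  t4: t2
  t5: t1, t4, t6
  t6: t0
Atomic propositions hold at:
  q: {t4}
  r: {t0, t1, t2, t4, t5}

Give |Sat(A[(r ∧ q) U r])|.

Sat(r ∧ q) = {t4}
A[(r ∧ q) U r]: least fixpoint, start Z0 = Sat(r) = {t0, t1, t2, t4, t5}, add states in Sat(r ∧ q) with every successor in Z. Already a fixed point.
Sat(A[(r ∧ q) U r]) = {t0, t1, t2, t4, t5}
|Sat(A[(r ∧ q) U r])| = |{t0, t1, t2, t4, t5}| = 5.

5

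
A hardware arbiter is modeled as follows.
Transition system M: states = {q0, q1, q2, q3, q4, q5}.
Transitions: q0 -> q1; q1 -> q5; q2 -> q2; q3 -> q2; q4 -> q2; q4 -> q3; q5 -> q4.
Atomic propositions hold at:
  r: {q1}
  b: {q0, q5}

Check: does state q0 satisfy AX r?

Sat(AX r) = {s : every successor in {q1}} = {q0}
q0 ∈ Sat(AX r) = {q0}, so the formula holds at q0.

Yes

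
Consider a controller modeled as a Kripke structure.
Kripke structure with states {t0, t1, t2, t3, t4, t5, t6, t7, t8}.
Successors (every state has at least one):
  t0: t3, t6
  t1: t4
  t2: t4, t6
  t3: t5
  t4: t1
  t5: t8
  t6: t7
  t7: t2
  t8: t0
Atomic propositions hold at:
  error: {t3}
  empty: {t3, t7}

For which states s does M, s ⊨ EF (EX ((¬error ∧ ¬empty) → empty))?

Sat(¬error) = {t0, t1, t2, t4, t5, t6, t7, t8}
Sat(¬empty) = {t0, t1, t2, t4, t5, t6, t8}
Sat(¬error ∧ ¬empty) = {t0, t1, t2, t4, t5, t6, t8}
Sat((¬error ∧ ¬empty) → empty) = {t3, t7}
Sat(EX ((¬error ∧ ¬empty) → empty)) = {s : some successor in {t3, t7}} = {t0, t6}
EF (EX ((¬error ∧ ¬empty) → empty)): least fixpoint, start Z0 = {t0, t6}, add states with some successor in Z. Z1 = {t0, t2, t6, t8}; Z2 = {t0, t2, t5, t6, t7, t8}; Z3 = {t0, t2, t3, t5, t6, t7, t8}; fixed.
Sat(EF (EX ((¬error ∧ ¬empty) → empty))) = {t0, t2, t3, t5, t6, t7, t8}

{t0, t2, t3, t5, t6, t7, t8}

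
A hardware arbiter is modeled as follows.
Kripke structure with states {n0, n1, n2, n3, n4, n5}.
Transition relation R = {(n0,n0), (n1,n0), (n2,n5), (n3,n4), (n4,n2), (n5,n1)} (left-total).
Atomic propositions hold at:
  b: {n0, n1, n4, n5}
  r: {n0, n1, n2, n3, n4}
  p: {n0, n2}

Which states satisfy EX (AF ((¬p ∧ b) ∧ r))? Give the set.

Sat(¬p) = {n1, n3, n4, n5}
Sat(¬p ∧ b) = {n1, n4, n5}
Sat((¬p ∧ b) ∧ r) = {n1, n4}
AF ((¬p ∧ b) ∧ r): least fixpoint, start Z0 = {n1, n4}, add states with every successor in Z. Z1 = {n1, n3, n4, n5}; Z2 = {n1, n2, n3, n4, n5}; fixed.
Sat(AF ((¬p ∧ b) ∧ r)) = {n1, n2, n3, n4, n5}
Sat(EX (AF ((¬p ∧ b) ∧ r))) = {s : some successor in {n1, n2, n3, n4, n5}} = {n2, n3, n4, n5}

{n2, n3, n4, n5}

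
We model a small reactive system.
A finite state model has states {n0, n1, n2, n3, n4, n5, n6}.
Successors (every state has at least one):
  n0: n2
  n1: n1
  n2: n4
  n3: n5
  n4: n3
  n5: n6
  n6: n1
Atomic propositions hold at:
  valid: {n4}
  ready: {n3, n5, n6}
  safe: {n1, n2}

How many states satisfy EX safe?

Sat(EX safe) = {s : some successor in {n1, n2}} = {n0, n1, n6}
|Sat(EX safe)| = |{n0, n1, n6}| = 3.

3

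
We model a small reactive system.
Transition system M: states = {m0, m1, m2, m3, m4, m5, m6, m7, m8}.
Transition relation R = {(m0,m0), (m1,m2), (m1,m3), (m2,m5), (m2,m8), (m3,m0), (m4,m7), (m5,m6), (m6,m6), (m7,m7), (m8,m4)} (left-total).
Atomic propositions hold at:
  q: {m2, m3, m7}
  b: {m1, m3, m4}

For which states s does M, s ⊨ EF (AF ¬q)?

Sat(¬q) = {m0, m1, m4, m5, m6, m8}
AF ¬q: least fixpoint, start Z0 = {m0, m1, m4, m5, m6, m8}, add states with every successor in Z. Z1 = {m0, m1, m2, m3, m4, m5, m6, m8}; fixed.
Sat(AF ¬q) = {m0, m1, m2, m3, m4, m5, m6, m8}
EF (AF ¬q): least fixpoint, start Z0 = {m0, m1, m2, m3, m4, m5, m6, m8}, add states with some successor in Z. Already a fixed point.
Sat(EF (AF ¬q)) = {m0, m1, m2, m3, m4, m5, m6, m8}

{m0, m1, m2, m3, m4, m5, m6, m8}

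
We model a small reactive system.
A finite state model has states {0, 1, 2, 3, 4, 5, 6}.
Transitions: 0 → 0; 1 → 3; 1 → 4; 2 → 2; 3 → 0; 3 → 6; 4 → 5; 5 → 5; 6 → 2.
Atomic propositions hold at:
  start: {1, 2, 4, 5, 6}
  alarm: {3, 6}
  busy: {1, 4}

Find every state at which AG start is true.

AG start: greatest fixpoint, start Z0 = {1, 2, 4, 5, 6}, keep only states in Sat with every successor in Z. Z1 = {2, 4, 5, 6}; fixed.
Sat(AG start) = {2, 4, 5, 6}

{2, 4, 5, 6}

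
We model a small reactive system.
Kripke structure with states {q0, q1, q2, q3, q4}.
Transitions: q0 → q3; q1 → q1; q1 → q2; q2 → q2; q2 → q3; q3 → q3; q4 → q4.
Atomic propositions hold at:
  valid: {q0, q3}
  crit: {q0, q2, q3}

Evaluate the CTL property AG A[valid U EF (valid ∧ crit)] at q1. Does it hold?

Sat(valid ∧ crit) = {q0, q3}
EF (valid ∧ crit): least fixpoint, start Z0 = {q0, q3}, add states with some successor in Z. Z1 = {q0, q2, q3}; Z2 = {q0, q1, q2, q3}; fixed.
Sat(EF (valid ∧ crit)) = {q0, q1, q2, q3}
A[valid U EF (valid ∧ crit)]: least fixpoint, start Z0 = Sat(EF (valid ∧ crit)) = {q0, q1, q2, q3}, add states in Sat(valid) with every successor in Z. Already a fixed point.
Sat(A[valid U EF (valid ∧ crit)]) = {q0, q1, q2, q3}
AG A[valid U EF (valid ∧ crit)]: greatest fixpoint, start Z0 = {q0, q1, q2, q3}, keep only states in Sat with every successor in Z. Already a fixed point.
Sat(AG A[valid U EF (valid ∧ crit)]) = {q0, q1, q2, q3}
q1 ∈ Sat(AG A[valid U EF (valid ∧ crit)]) = {q0, q1, q2, q3}, so the formula holds at q1.

Yes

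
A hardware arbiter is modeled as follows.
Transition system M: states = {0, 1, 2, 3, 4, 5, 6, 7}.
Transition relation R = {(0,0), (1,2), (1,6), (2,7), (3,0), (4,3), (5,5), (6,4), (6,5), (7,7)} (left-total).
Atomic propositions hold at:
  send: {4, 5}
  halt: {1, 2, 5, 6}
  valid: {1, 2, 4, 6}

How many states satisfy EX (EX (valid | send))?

3

Sat(valid | send) = {1, 2, 4, 5, 6}
Sat(EX (valid | send)) = {s : some successor in {1, 2, 4, 5, 6}} = {1, 5, 6}
Sat(EX (EX (valid | send))) = {s : some successor in {1, 5, 6}} = {1, 5, 6}
|Sat(EX (EX (valid | send)))| = |{1, 5, 6}| = 3.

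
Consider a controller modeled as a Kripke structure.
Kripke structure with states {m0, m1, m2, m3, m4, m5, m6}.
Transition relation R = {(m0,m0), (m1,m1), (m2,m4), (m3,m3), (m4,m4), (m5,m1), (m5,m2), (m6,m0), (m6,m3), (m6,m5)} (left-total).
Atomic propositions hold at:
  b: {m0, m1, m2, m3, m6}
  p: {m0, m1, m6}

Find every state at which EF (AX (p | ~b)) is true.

Sat(~b) = {m4, m5}
Sat(p | ~b) = {m0, m1, m4, m5, m6}
Sat(AX (p | ~b)) = {s : every successor in {m0, m1, m4, m5, m6}} = {m0, m1, m2, m4}
EF (AX (p | ~b)): least fixpoint, start Z0 = {m0, m1, m2, m4}, add states with some successor in Z. Z1 = {m0, m1, m2, m4, m5, m6}; fixed.
Sat(EF (AX (p | ~b))) = {m0, m1, m2, m4, m5, m6}

{m0, m1, m2, m4, m5, m6}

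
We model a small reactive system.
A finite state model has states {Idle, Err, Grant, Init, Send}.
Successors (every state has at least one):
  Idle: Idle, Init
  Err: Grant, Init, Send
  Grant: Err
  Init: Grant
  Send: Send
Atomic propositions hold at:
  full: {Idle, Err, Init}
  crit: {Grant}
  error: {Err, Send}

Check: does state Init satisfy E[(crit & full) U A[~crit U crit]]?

Sat(crit & full) = ∅
Sat(~crit) = {Idle, Err, Init, Send}
A[~crit U crit]: least fixpoint, start Z0 = Sat(crit) = {Grant}, add states in Sat(~crit) with every successor in Z. Z1 = {Grant, Init}; fixed.
Sat(A[~crit U crit]) = {Grant, Init}
E[(crit & full) U A[~crit U crit]]: least fixpoint, start Z0 = Sat(A[~crit U crit]) = {Grant, Init}, add states in Sat(crit & full) with some successor in Z. Already a fixed point.
Sat(E[(crit & full) U A[~crit U crit]]) = {Grant, Init}
Init ∈ Sat(E[(crit & full) U A[~crit U crit]]) = {Grant, Init}, so the formula holds at Init.

Yes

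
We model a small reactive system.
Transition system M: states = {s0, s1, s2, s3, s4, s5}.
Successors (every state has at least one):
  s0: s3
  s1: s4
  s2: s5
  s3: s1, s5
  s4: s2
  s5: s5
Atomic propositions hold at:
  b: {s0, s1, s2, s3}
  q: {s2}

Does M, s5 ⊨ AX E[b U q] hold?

E[b U q]: least fixpoint, start Z0 = Sat(q) = {s2}, add states in Sat(b) with some successor in Z. Already a fixed point.
Sat(E[b U q]) = {s2}
Sat(AX E[b U q]) = {s : every successor in {s2}} = {s4}
s5 ∉ Sat(AX E[b U q]) = {s4}, so the formula does not hold at s5.

No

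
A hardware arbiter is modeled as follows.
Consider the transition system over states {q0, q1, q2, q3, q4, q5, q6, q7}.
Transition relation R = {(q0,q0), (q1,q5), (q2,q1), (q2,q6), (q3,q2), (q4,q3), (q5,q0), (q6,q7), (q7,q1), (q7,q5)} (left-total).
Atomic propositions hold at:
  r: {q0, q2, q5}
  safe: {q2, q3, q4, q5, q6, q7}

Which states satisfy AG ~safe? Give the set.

Sat(~safe) = {q0, q1}
AG ~safe: greatest fixpoint, start Z0 = {q0, q1}, keep only states in Sat with every successor in Z. Z1 = {q0}; fixed.
Sat(AG ~safe) = {q0}

{q0}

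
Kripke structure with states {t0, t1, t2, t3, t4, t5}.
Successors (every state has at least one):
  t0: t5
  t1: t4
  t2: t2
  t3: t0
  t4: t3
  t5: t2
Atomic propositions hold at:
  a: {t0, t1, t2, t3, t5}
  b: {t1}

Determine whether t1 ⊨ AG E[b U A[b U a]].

A[b U a]: least fixpoint, start Z0 = Sat(a) = {t0, t1, t2, t3, t5}, add states in Sat(b) with every successor in Z. Already a fixed point.
Sat(A[b U a]) = {t0, t1, t2, t3, t5}
E[b U A[b U a]]: least fixpoint, start Z0 = Sat(A[b U a]) = {t0, t1, t2, t3, t5}, add states in Sat(b) with some successor in Z. Already a fixed point.
Sat(E[b U A[b U a]]) = {t0, t1, t2, t3, t5}
AG E[b U A[b U a]]: greatest fixpoint, start Z0 = {t0, t1, t2, t3, t5}, keep only states in Sat with every successor in Z. Z1 = {t0, t2, t3, t5}; fixed.
Sat(AG E[b U A[b U a]]) = {t0, t2, t3, t5}
t1 ∉ Sat(AG E[b U A[b U a]]) = {t0, t2, t3, t5}, so the formula does not hold at t1.

No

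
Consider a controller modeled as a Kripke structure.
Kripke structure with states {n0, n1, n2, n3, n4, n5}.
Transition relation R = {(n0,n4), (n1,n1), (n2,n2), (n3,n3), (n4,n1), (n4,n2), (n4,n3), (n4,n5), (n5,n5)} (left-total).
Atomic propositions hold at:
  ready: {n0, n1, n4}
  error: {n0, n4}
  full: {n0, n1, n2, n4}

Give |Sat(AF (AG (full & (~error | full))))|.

2

Sat(~error) = {n1, n2, n3, n5}
Sat(~error | full) = {n0, n1, n2, n3, n4, n5}
Sat(full & (~error | full)) = {n0, n1, n2, n4}
AG (full & (~error | full)): greatest fixpoint, start Z0 = {n0, n1, n2, n4}, keep only states in Sat with every successor in Z. Z1 = {n0, n1, n2}; Z2 = {n1, n2}; fixed.
Sat(AG (full & (~error | full))) = {n1, n2}
AF (AG (full & (~error | full))): least fixpoint, start Z0 = {n1, n2}, add states with every successor in Z. Already a fixed point.
Sat(AF (AG (full & (~error | full)))) = {n1, n2}
|Sat(AF (AG (full & (~error | full))))| = |{n1, n2}| = 2.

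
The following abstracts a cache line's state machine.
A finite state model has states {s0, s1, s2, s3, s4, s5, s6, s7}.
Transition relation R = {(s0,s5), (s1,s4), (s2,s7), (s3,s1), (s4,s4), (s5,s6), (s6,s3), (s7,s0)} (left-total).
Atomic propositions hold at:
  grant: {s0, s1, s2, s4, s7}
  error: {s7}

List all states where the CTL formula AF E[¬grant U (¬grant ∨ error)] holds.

Sat(¬grant) = {s3, s5, s6}
Sat(¬grant ∨ error) = {s3, s5, s6, s7}
E[¬grant U (¬grant ∨ error)]: least fixpoint, start Z0 = Sat((¬grant ∨ error)) = {s3, s5, s6, s7}, add states in Sat(¬grant) with some successor in Z. Already a fixed point.
Sat(E[¬grant U (¬grant ∨ error)]) = {s3, s5, s6, s7}
AF E[¬grant U (¬grant ∨ error)]: least fixpoint, start Z0 = {s3, s5, s6, s7}, add states with every successor in Z. Z1 = {s0, s2, s3, s5, s6, s7}; fixed.
Sat(AF E[¬grant U (¬grant ∨ error)]) = {s0, s2, s3, s5, s6, s7}

{s0, s2, s3, s5, s6, s7}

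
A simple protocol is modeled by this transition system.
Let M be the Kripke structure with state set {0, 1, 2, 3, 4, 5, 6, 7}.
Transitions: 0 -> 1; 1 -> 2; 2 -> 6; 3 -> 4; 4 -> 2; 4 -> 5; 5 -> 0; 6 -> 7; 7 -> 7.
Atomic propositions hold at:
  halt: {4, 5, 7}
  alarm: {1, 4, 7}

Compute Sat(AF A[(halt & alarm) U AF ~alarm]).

{0, 1, 2, 3, 4, 5, 6}

Sat(halt & alarm) = {4, 7}
Sat(~alarm) = {0, 2, 3, 5, 6}
AF ~alarm: least fixpoint, start Z0 = {0, 2, 3, 5, 6}, add states with every successor in Z. Z1 = {0, 1, 2, 3, 4, 5, 6}; fixed.
Sat(AF ~alarm) = {0, 1, 2, 3, 4, 5, 6}
A[(halt & alarm) U AF ~alarm]: least fixpoint, start Z0 = Sat(AF ~alarm) = {0, 1, 2, 3, 4, 5, 6}, add states in Sat(halt & alarm) with every successor in Z. Already a fixed point.
Sat(A[(halt & alarm) U AF ~alarm]) = {0, 1, 2, 3, 4, 5, 6}
AF A[(halt & alarm) U AF ~alarm]: least fixpoint, start Z0 = {0, 1, 2, 3, 4, 5, 6}, add states with every successor in Z. Already a fixed point.
Sat(AF A[(halt & alarm) U AF ~alarm]) = {0, 1, 2, 3, 4, 5, 6}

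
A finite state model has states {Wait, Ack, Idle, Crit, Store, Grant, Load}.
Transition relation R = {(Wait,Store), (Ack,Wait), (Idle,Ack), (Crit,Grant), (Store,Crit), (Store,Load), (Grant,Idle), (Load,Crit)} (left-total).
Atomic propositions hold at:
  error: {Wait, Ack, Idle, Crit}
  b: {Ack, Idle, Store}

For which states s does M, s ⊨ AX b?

{Wait, Idle, Grant}

Sat(AX b) = {s : every successor in {Ack, Idle, Store}} = {Wait, Idle, Grant}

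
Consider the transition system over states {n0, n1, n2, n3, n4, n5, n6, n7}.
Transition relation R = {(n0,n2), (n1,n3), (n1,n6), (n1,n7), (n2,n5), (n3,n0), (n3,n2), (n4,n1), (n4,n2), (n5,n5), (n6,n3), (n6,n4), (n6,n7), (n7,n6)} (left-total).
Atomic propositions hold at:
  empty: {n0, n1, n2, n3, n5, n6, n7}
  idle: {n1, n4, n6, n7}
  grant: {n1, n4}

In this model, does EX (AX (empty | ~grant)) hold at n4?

Sat(~grant) = {n0, n2, n3, n5, n6, n7}
Sat(empty | ~grant) = {n0, n1, n2, n3, n5, n6, n7}
Sat(AX (empty | ~grant)) = {s : every successor in {n0, n1, n2, n3, n5, n6, n7}} = {n0, n1, n2, n3, n4, n5, n7}
Sat(EX (AX (empty | ~grant))) = {s : some successor in {n0, n1, n2, n3, n4, n5, n7}} = {n0, n1, n2, n3, n4, n5, n6}
n4 ∈ Sat(EX (AX (empty | ~grant))) = {n0, n1, n2, n3, n4, n5, n6}, so the formula holds at n4.

Yes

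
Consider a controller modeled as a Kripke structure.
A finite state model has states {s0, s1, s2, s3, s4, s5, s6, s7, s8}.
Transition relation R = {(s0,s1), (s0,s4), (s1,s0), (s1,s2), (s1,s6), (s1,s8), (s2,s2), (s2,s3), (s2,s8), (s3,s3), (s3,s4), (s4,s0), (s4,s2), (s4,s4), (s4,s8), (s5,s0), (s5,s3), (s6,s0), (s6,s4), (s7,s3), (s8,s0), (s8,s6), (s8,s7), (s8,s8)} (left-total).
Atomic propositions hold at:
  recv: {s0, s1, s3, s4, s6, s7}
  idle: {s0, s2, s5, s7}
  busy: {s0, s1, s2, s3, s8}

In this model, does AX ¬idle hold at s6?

Sat(¬idle) = {s1, s3, s4, s6, s8}
Sat(AX ¬idle) = {s : every successor in {s1, s3, s4, s6, s8}} = {s0, s3, s7}
s6 ∉ Sat(AX ¬idle) = {s0, s3, s7}, so the formula does not hold at s6.

No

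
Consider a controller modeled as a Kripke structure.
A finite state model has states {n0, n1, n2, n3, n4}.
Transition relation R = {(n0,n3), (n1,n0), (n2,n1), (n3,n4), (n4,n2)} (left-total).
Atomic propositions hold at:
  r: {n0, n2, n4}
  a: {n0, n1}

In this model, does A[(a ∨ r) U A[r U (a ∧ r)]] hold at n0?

Sat(a ∨ r) = {n0, n1, n2, n4}
Sat(a ∧ r) = {n0}
A[r U (a ∧ r)]: least fixpoint, start Z0 = Sat((a ∧ r)) = {n0}, add states in Sat(r) with every successor in Z. Already a fixed point.
Sat(A[r U (a ∧ r)]) = {n0}
A[(a ∨ r) U A[r U (a ∧ r)]]: least fixpoint, start Z0 = Sat(A[r U (a ∧ r)]) = {n0}, add states in Sat(a ∨ r) with every successor in Z. Z1 = {n0, n1}; Z2 = {n0, n1, n2}; Z3 = {n0, n1, n2, n4}; fixed.
Sat(A[(a ∨ r) U A[r U (a ∧ r)]]) = {n0, n1, n2, n4}
n0 ∈ Sat(A[(a ∨ r) U A[r U (a ∧ r)]]) = {n0, n1, n2, n4}, so the formula holds at n0.

Yes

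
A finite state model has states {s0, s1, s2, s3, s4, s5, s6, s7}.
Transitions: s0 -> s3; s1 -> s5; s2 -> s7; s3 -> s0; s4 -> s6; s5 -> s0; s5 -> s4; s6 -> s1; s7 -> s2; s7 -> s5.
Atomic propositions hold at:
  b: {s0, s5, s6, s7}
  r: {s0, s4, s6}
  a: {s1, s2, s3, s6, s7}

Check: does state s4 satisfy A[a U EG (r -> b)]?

Sat(r -> b) = {s0, s1, s2, s3, s5, s6, s7}
EG (r -> b): greatest fixpoint, start Z0 = {s0, s1, s2, s3, s5, s6, s7}, keep only states in Sat with some successor in Z. Already a fixed point.
Sat(EG (r -> b)) = {s0, s1, s2, s3, s5, s6, s7}
A[a U EG (r -> b)]: least fixpoint, start Z0 = Sat(EG (r -> b)) = {s0, s1, s2, s3, s5, s6, s7}, add states in Sat(a) with every successor in Z. Already a fixed point.
Sat(A[a U EG (r -> b)]) = {s0, s1, s2, s3, s5, s6, s7}
s4 ∉ Sat(A[a U EG (r -> b)]) = {s0, s1, s2, s3, s5, s6, s7}, so the formula does not hold at s4.

No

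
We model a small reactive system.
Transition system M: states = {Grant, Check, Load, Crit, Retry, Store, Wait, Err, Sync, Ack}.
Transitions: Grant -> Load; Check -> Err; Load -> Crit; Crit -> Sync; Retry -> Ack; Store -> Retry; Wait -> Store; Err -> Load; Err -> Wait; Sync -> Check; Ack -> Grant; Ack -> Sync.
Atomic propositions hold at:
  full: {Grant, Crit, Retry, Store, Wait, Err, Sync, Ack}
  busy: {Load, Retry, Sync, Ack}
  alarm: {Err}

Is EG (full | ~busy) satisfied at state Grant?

Sat(~busy) = {Grant, Check, Crit, Store, Wait, Err}
Sat(full | ~busy) = {Grant, Check, Crit, Retry, Store, Wait, Err, Sync, Ack}
EG (full | ~busy): greatest fixpoint, start Z0 = {Grant, Check, Crit, Retry, Store, Wait, Err, Sync, Ack}, keep only states in Sat with some successor in Z. Z1 = {Check, Crit, Retry, Store, Wait, Err, Sync, Ack}; fixed.
Sat(EG (full | ~busy)) = {Check, Crit, Retry, Store, Wait, Err, Sync, Ack}
Grant ∉ Sat(EG (full | ~busy)) = {Check, Crit, Retry, Store, Wait, Err, Sync, Ack}, so the formula does not hold at Grant.

No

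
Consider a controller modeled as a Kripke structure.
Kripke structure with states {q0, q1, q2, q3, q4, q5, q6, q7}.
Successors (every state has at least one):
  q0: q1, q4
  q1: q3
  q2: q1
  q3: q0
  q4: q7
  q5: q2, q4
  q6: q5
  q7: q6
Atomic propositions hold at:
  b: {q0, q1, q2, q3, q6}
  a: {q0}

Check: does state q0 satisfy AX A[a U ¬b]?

Sat(¬b) = {q4, q5, q7}
A[a U ¬b]: least fixpoint, start Z0 = Sat(¬b) = {q4, q5, q7}, add states in Sat(a) with every successor in Z. Already a fixed point.
Sat(A[a U ¬b]) = {q4, q5, q7}
Sat(AX A[a U ¬b]) = {s : every successor in {q4, q5, q7}} = {q4, q6}
q0 ∉ Sat(AX A[a U ¬b]) = {q4, q6}, so the formula does not hold at q0.

No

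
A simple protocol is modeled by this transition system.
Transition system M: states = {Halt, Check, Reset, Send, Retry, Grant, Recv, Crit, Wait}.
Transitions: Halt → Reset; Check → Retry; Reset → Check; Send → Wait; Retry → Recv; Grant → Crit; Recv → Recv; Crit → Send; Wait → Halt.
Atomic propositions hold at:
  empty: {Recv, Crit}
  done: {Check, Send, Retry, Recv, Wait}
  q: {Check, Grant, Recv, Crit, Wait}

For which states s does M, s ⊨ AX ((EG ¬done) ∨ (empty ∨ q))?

Sat(¬done) = {Halt, Reset, Grant, Crit}
EG ¬done: greatest fixpoint, start Z0 = {Halt, Reset, Grant, Crit}, keep only states in Sat with some successor in Z. Z1 = {Halt, Grant}; Z2 = ∅; fixed.
Sat(EG ¬done) = ∅
Sat(empty ∨ q) = {Check, Grant, Recv, Crit, Wait}
Sat((EG ¬done) ∨ (empty ∨ q)) = {Check, Grant, Recv, Crit, Wait}
Sat(AX ((EG ¬done) ∨ (empty ∨ q))) = {s : every successor in {Check, Grant, Recv, Crit, Wait}} = {Reset, Send, Retry, Grant, Recv}

{Reset, Send, Retry, Grant, Recv}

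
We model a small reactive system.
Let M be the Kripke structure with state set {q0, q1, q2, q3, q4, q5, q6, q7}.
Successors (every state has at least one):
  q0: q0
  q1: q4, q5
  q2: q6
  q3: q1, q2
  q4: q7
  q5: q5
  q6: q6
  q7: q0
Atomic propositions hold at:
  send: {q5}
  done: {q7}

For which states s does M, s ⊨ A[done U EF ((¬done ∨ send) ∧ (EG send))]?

Sat(¬done) = {q0, q1, q2, q3, q4, q5, q6}
Sat(¬done ∨ send) = {q0, q1, q2, q3, q4, q5, q6}
EG send: greatest fixpoint, start Z0 = {q5}, keep only states in Sat with some successor in Z. Already a fixed point.
Sat(EG send) = {q5}
Sat((¬done ∨ send) ∧ (EG send)) = {q5}
EF ((¬done ∨ send) ∧ (EG send)): least fixpoint, start Z0 = {q5}, add states with some successor in Z. Z1 = {q1, q5}; Z2 = {q1, q3, q5}; fixed.
Sat(EF ((¬done ∨ send) ∧ (EG send))) = {q1, q3, q5}
A[done U EF ((¬done ∨ send) ∧ (EG send))]: least fixpoint, start Z0 = Sat(EF ((¬done ∨ send) ∧ (EG send))) = {q1, q3, q5}, add states in Sat(done) with every successor in Z. Already a fixed point.
Sat(A[done U EF ((¬done ∨ send) ∧ (EG send))]) = {q1, q3, q5}

{q1, q3, q5}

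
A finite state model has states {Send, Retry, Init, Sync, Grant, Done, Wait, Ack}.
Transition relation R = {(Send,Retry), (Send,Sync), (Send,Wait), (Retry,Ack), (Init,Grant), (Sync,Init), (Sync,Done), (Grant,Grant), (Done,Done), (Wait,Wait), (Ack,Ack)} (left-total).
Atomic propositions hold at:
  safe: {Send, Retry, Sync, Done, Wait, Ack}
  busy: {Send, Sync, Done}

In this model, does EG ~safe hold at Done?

Sat(~safe) = {Init, Grant}
EG ~safe: greatest fixpoint, start Z0 = {Init, Grant}, keep only states in Sat with some successor in Z. Already a fixed point.
Sat(EG ~safe) = {Init, Grant}
Done ∉ Sat(EG ~safe) = {Init, Grant}, so the formula does not hold at Done.

No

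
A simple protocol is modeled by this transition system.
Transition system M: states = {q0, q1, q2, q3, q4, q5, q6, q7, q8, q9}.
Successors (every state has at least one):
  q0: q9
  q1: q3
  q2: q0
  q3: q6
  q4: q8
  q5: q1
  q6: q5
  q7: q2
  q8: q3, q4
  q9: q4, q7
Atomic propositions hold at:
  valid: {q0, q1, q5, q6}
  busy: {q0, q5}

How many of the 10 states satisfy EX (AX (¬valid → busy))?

5

Sat(¬valid) = {q2, q3, q4, q7, q8, q9}
Sat(¬valid → busy) = {q0, q1, q5, q6}
Sat(AX (¬valid → busy)) = {s : every successor in {q0, q1, q5, q6}} = {q2, q3, q5, q6}
Sat(EX (AX (¬valid → busy))) = {s : some successor in {q2, q3, q5, q6}} = {q1, q3, q6, q7, q8}
|Sat(EX (AX (¬valid → busy)))| = |{q1, q3, q6, q7, q8}| = 5.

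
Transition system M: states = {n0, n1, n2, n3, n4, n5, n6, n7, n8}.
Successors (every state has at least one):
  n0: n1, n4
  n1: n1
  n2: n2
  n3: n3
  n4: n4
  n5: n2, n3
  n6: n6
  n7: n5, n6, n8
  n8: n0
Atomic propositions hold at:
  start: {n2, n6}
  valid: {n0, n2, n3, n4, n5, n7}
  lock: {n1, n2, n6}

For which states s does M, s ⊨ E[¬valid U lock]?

{n1, n2, n6}

Sat(¬valid) = {n1, n6, n8}
E[¬valid U lock]: least fixpoint, start Z0 = Sat(lock) = {n1, n2, n6}, add states in Sat(¬valid) with some successor in Z. Already a fixed point.
Sat(E[¬valid U lock]) = {n1, n2, n6}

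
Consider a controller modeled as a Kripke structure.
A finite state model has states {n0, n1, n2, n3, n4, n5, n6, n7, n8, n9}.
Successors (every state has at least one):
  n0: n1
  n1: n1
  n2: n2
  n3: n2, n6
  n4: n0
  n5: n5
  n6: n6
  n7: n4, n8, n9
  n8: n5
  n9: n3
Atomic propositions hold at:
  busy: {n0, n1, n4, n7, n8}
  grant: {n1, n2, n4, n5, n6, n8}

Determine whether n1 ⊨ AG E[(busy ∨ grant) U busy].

Sat(busy ∨ grant) = {n0, n1, n2, n4, n5, n6, n7, n8}
E[(busy ∨ grant) U busy]: least fixpoint, start Z0 = Sat(busy) = {n0, n1, n4, n7, n8}, add states in Sat(busy ∨ grant) with some successor in Z. Already a fixed point.
Sat(E[(busy ∨ grant) U busy]) = {n0, n1, n4, n7, n8}
AG E[(busy ∨ grant) U busy]: greatest fixpoint, start Z0 = {n0, n1, n4, n7, n8}, keep only states in Sat with every successor in Z. Z1 = {n0, n1, n4}; fixed.
Sat(AG E[(busy ∨ grant) U busy]) = {n0, n1, n4}
n1 ∈ Sat(AG E[(busy ∨ grant) U busy]) = {n0, n1, n4}, so the formula holds at n1.

Yes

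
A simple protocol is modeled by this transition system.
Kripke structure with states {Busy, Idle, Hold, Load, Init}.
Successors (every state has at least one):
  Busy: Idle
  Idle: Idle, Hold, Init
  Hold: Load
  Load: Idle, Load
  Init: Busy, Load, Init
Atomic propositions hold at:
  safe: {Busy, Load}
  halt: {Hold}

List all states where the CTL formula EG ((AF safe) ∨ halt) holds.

AF safe: least fixpoint, start Z0 = {Busy, Load}, add states with every successor in Z. Z1 = {Busy, Hold, Load}; fixed.
Sat(AF safe) = {Busy, Hold, Load}
Sat((AF safe) ∨ halt) = {Busy, Hold, Load}
EG ((AF safe) ∨ halt): greatest fixpoint, start Z0 = {Busy, Hold, Load}, keep only states in Sat with some successor in Z. Z1 = {Hold, Load}; fixed.
Sat(EG ((AF safe) ∨ halt)) = {Hold, Load}

{Hold, Load}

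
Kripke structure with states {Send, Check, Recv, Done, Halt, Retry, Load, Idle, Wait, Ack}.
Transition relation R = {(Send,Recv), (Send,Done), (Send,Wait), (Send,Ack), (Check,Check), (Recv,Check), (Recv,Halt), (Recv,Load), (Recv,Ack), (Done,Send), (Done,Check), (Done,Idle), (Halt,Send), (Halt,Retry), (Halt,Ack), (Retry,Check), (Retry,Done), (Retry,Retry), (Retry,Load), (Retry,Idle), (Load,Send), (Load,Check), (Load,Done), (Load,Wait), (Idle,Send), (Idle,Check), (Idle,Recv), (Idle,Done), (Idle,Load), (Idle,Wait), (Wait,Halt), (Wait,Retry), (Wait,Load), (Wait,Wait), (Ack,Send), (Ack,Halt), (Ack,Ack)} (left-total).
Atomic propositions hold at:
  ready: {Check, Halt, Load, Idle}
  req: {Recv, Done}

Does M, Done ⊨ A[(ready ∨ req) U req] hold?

Sat(ready ∨ req) = {Check, Recv, Done, Halt, Load, Idle}
A[(ready ∨ req) U req]: least fixpoint, start Z0 = Sat(req) = {Recv, Done}, add states in Sat(ready ∨ req) with every successor in Z. Already a fixed point.
Sat(A[(ready ∨ req) U req]) = {Recv, Done}
Done ∈ Sat(A[(ready ∨ req) U req]) = {Recv, Done}, so the formula holds at Done.

Yes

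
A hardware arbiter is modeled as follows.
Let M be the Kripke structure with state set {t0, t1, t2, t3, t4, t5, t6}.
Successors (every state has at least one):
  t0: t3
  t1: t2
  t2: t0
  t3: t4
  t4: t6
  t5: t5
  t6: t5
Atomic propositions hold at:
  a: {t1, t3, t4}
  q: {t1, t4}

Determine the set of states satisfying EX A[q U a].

A[q U a]: least fixpoint, start Z0 = Sat(a) = {t1, t3, t4}, add states in Sat(q) with every successor in Z. Already a fixed point.
Sat(A[q U a]) = {t1, t3, t4}
Sat(EX A[q U a]) = {s : some successor in {t1, t3, t4}} = {t0, t3}

{t0, t3}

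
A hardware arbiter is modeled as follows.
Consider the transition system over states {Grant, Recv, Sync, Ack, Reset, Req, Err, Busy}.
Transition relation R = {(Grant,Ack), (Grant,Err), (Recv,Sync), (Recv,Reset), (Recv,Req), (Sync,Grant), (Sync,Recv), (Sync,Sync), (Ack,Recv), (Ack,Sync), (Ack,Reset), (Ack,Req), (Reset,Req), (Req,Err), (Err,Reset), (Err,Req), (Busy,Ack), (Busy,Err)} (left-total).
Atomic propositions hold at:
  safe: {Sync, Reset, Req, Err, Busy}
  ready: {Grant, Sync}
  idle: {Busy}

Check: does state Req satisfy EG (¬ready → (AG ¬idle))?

Sat(¬ready) = {Recv, Ack, Reset, Req, Err, Busy}
Sat(¬idle) = {Grant, Recv, Sync, Ack, Reset, Req, Err}
AG ¬idle: greatest fixpoint, start Z0 = {Grant, Recv, Sync, Ack, Reset, Req, Err}, keep only states in Sat with every successor in Z. Already a fixed point.
Sat(AG ¬idle) = {Grant, Recv, Sync, Ack, Reset, Req, Err}
Sat(¬ready → (AG ¬idle)) = {Grant, Recv, Sync, Ack, Reset, Req, Err}
EG (¬ready → (AG ¬idle)): greatest fixpoint, start Z0 = {Grant, Recv, Sync, Ack, Reset, Req, Err}, keep only states in Sat with some successor in Z. Already a fixed point.
Sat(EG (¬ready → (AG ¬idle))) = {Grant, Recv, Sync, Ack, Reset, Req, Err}
Req ∈ Sat(EG (¬ready → (AG ¬idle))) = {Grant, Recv, Sync, Ack, Reset, Req, Err}, so the formula holds at Req.

Yes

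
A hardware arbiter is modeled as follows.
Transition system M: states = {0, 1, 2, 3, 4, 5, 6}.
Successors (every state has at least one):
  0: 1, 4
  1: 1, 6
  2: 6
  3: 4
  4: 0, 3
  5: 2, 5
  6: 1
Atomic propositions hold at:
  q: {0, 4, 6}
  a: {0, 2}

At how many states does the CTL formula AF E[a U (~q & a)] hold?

Sat(~q) = {1, 2, 3, 5}
Sat(~q & a) = {2}
E[a U (~q & a)]: least fixpoint, start Z0 = Sat((~q & a)) = {2}, add states in Sat(a) with some successor in Z. Already a fixed point.
Sat(E[a U (~q & a)]) = {2}
AF E[a U (~q & a)]: least fixpoint, start Z0 = {2}, add states with every successor in Z. Already a fixed point.
Sat(AF E[a U (~q & a)]) = {2}
|Sat(AF E[a U (~q & a)])| = |{2}| = 1.

1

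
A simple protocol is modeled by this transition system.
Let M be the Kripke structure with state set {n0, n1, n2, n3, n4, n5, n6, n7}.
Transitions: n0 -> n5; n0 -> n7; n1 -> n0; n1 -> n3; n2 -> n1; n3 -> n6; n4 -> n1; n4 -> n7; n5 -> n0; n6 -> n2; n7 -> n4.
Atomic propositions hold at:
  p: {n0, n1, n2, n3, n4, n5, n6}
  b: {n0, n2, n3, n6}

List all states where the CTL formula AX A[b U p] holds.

{n1, n2, n3, n5, n6, n7}

A[b U p]: least fixpoint, start Z0 = Sat(p) = {n0, n1, n2, n3, n4, n5, n6}, add states in Sat(b) with every successor in Z. Already a fixed point.
Sat(A[b U p]) = {n0, n1, n2, n3, n4, n5, n6}
Sat(AX A[b U p]) = {s : every successor in {n0, n1, n2, n3, n4, n5, n6}} = {n1, n2, n3, n5, n6, n7}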